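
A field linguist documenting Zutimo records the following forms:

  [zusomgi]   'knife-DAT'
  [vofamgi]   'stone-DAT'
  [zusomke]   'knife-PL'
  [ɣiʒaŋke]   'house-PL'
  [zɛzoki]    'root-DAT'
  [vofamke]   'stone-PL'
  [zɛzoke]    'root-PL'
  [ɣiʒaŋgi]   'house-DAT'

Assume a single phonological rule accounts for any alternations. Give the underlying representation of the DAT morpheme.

The DAT suffix surfaces as [-gi] and [-ki], depending on the final segment of the stem.
The PL suffix, which begins with [k], is invariant after every stem; so [k] is not altered by any rule here.
The DAT suffix is therefore /-gi/ underlyingly, with post-vocalic devoicing: voiced stops become voiceless after a vowel.

/-gi/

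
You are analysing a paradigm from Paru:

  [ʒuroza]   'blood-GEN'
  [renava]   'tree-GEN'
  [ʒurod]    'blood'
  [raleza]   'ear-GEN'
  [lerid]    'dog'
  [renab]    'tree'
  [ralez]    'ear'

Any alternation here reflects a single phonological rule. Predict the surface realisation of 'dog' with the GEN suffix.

[leriza]

'blood' shows [d] ~ [z] at the end of the stem ([ʒurod] vs [ʒuroza]).
But 'ear' keeps [z] in both environments ([ralez], [raleza]), so there is no rule changing /z/ to [d] in isolation.
The alternation reflects intervocalic spirantization: voiced stops become fricatives between vowels. /d/ is underlying.
From [lerid] the stem 'dog' is /lerid/; between vowels this yields [leriza].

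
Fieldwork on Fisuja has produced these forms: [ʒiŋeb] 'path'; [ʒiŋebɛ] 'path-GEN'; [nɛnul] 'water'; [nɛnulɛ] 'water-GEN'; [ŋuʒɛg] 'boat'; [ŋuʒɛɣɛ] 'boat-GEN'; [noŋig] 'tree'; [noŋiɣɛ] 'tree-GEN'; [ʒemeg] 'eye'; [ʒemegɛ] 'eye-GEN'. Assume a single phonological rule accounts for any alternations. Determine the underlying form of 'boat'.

/ŋuʒɛɣ/

'boat' shows [g] ~ [ɣ] at the end of the stem ([ŋuʒɛg] vs [ŋuʒɛɣɛ]).
Compare 'eye', with invariant [g] in [ʒemeg] and [ʒemegɛ]: an analysis with underlying /g/ and a rule producing [ɣ] before the GEN suffix would wrongly predict alternation here too.
So /ɣ/ is underlying, and a rule of word-final hardening — voiced fricatives become stops word-finally — gives [g].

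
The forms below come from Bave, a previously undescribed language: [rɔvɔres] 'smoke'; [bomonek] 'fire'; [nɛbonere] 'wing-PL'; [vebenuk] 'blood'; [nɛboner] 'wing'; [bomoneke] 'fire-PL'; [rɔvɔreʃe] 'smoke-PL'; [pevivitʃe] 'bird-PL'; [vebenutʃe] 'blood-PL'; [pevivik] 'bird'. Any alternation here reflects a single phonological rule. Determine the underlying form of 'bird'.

The root 'bird' surfaces as [pevivitʃe] and [pevivik], with a stem-final [tʃ] ~ [k] alternation.
Compare 'fire', with invariant [k] in [bomoneke] and [bomonek]: an analysis with underlying /k/ and a rule producing [tʃ] before the PL suffix would wrongly predict alternation here too.
So /tʃ/ is underlying, and a rule of depalatalization — palato-alveolar /tʃ/ and /ʃ/ become [k] and [s] when no front vowel follows — gives [k].
So 'bird' = /pevivitʃ/.

/pevivitʃ/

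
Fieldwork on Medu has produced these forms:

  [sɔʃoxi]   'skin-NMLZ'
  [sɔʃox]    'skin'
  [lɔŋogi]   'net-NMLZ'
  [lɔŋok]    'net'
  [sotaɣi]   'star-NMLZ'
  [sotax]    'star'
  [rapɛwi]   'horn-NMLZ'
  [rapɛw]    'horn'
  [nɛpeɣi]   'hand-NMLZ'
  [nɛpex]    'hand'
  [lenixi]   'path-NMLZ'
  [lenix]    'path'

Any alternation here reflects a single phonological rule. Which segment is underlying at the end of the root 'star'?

The stem for 'star' ends in [ɣ] in [sotaɣi] but [x] in [sotax].
Compare 'skin', with invariant [x] in [sɔʃoxi] and [sɔʃox]: an analysis with underlying /x/ and a rule producing [ɣ] before the NMLZ suffix would wrongly predict alternation here too.
The alternation reflects word-final obstruent devoicing: voiced obstruents become voiceless word-finally. /ɣ/ is underlying.

/ɣ/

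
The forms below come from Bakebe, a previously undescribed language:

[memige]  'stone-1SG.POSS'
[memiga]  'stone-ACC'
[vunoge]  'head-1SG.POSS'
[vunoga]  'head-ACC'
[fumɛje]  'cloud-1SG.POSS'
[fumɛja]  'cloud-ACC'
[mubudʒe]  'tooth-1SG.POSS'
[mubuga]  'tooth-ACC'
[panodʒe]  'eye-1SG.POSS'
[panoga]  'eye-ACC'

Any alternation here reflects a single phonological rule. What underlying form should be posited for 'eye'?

/panodʒ/

The stem for 'eye' ends in [dʒ] in [panodʒe] but [g] in [panoga].
The stem 'head' ([vunoge], [vunoga]) shows [g] unchanged in both environments, so [g] cannot be basic with [dʒ] derived before the 1SG.POSS suffix.
Therefore /dʒ/ is basic and [g] is derived by depalatalization (palato-alveolar /dʒ/ becomes [g] when no front vowel follows).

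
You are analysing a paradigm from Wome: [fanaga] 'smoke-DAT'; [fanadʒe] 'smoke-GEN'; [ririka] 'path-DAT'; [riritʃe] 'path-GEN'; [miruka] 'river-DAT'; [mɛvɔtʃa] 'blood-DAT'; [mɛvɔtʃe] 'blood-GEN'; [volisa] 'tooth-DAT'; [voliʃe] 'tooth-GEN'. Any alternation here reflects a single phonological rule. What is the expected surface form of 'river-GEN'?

[mirutʃe]

The root 'path' surfaces as [ririka] and [riritʃe], with a stem-final [k] ~ [tʃ] alternation.
But 'blood' keeps [tʃ] in both environments ([mɛvɔtʃa], [mɛvɔtʃe]), so there is no rule changing /tʃ/ to [k] before the DAT suffix.
The alternation reflects palatalization before a front vowel: /k/, /g/ and /s/ become palato-alveolar [tʃ], [dʒ] and [ʃ] before a front vowel. /k/ is underlying.
From [miruka] the stem 'river' is /miruk/; before a front vowel this yields [mirutʃe].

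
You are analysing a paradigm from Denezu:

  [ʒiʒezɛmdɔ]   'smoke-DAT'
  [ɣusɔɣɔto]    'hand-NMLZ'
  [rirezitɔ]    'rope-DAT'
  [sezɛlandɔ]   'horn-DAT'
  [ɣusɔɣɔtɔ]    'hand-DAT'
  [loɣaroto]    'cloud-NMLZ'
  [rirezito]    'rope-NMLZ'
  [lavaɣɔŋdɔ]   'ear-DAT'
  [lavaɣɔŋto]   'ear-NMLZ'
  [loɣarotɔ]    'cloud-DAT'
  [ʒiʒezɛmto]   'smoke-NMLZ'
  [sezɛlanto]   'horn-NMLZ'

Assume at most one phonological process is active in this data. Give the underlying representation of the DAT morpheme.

The DAT morpheme has two allomorphs, [-dɔ] and [-tɔ].
By contrast the NMLZ suffix keeps its initial [t] throughout — that segment must be underlying.
So the underlying form is /-dɔ/, and voiced stops become voiceless after a vowel.

/-dɔ/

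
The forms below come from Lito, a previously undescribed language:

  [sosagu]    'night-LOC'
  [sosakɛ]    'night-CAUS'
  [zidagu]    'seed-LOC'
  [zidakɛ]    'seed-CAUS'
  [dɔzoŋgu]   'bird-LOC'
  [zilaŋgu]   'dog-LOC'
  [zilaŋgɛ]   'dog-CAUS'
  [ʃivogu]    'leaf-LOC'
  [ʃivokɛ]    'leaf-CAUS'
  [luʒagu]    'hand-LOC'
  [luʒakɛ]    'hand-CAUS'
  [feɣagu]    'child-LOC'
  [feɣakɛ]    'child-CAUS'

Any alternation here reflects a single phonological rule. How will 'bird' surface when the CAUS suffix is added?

The CAUS suffix surfaces as [-gɛ] and [-kɛ], depending on the final segment of the stem.
The LOC suffix, which begins with [g], is invariant after every stem; so [g] is not altered by any rule here.
The CAUS suffix is therefore /-kɛ/ underlyingly, with post-nasal voicing: voiceless stops become voiced after a nasal.
After 'bird', which ends in a nasal, the suffix surfaces as [-gɛ], giving [dɔzoŋgɛ].

[dɔzoŋgɛ]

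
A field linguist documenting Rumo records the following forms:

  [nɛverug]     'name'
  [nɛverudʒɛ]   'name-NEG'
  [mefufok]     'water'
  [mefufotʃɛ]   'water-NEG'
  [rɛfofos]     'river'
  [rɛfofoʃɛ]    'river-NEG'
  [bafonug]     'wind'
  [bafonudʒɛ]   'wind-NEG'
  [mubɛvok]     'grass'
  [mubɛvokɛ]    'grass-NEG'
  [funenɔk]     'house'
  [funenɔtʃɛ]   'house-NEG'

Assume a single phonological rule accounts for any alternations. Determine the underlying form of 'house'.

'house' shows [k] ~ [tʃ] at the end of the stem ([funenɔk] vs [funenɔtʃɛ]).
But 'grass' keeps [k] in both environments ([mubɛvok], [mubɛvokɛ]), so there is no rule changing /k/ to [tʃ] before the NEG suffix.
The underlying segment must be /tʃ/; palato-alveolar /tʃ/, /dʒ/ and /ʃ/ become [k], [g] and [s] when no front vowel follows, yielding [k] there.
So 'house' = /funenɔtʃ/.

/funenɔtʃ/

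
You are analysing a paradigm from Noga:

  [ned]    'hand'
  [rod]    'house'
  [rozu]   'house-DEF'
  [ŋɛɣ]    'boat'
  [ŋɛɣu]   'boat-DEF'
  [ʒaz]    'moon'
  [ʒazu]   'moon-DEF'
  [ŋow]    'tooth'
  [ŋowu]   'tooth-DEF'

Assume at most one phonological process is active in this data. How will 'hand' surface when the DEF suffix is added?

[nezu]

The stem for 'house' ends in [d] in [rod] but [z] in [rozu].
The stem 'moon' ([ʒaz], [ʒazu]) shows [z] unchanged in both environments, so [z] cannot be basic with [d] derived in isolation.
Therefore /d/ is basic and [z] is derived by intervocalic spirantization (voiced stops become fricatives between vowels).
From [ned] the stem 'hand' is /ned/; between vowels this yields [nezu].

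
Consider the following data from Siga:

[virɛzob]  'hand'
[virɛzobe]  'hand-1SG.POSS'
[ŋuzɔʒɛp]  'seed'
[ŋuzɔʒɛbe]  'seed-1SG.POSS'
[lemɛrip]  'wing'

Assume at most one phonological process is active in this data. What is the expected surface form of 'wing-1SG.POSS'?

In [ŋuzɔʒɛp] and [ŋuzɔʒɛbe] the final segment of 'seed' alternates: [p] ~ [b].
The stem 'hand' ([virɛzob], [virɛzobe]) shows [b] unchanged in both environments, so [b] cannot be basic with [p] derived in isolation.
Therefore /p/ is basic and [b] is derived by intervocalic voicing (voiceless stops become voiced between vowels).
From [lemɛrip] the stem 'wing' is /lemɛrip/; between vowels this yields [lemɛribe].

[lemɛribe]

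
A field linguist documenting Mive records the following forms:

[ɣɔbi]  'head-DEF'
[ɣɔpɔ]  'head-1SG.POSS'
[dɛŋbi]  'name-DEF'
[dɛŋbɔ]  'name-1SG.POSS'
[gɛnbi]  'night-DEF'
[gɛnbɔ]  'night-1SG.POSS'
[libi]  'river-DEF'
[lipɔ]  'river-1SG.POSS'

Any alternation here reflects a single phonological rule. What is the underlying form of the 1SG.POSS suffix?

The 1SG.POSS morpheme has two allomorphs, [-bɔ] and [-pɔ].
The DEF suffix, which begins with [b], is invariant after every stem; so [b] is not altered by any rule here.
So the underlying form is /-pɔ/, and voiceless stops become voiced after a nasal.

/-pɔ/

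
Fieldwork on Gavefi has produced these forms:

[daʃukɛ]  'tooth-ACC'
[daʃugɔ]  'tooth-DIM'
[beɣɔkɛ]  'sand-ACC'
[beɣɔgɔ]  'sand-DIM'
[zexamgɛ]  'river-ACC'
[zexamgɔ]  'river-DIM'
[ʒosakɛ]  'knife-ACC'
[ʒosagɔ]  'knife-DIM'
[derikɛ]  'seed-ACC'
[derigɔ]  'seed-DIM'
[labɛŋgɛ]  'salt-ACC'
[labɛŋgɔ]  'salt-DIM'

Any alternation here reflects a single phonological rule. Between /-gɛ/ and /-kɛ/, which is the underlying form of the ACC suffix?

The ACC suffix surfaces as [-gɛ] and [-kɛ], depending on the final segment of the stem.
The DIM suffix, which begins with [g], is invariant after every stem; so [g] is not altered by any rule here.
The ACC suffix is therefore /-kɛ/ underlyingly, with post-nasal voicing: voiceless stops become voiced after a nasal.

/-kɛ/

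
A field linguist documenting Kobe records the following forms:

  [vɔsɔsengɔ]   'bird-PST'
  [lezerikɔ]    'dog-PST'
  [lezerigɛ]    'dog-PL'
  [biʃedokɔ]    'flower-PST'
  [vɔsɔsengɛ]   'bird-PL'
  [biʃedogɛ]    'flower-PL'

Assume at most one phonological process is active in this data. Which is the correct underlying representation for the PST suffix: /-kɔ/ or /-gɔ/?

/-kɔ/

The PST suffix surfaces as [-gɔ] and [-kɔ], depending on the final segment of the stem.
By contrast the PL suffix keeps its initial [g] throughout — that segment must be underlying.
So the underlying form is /-kɔ/, and voiceless stops become voiced after a nasal.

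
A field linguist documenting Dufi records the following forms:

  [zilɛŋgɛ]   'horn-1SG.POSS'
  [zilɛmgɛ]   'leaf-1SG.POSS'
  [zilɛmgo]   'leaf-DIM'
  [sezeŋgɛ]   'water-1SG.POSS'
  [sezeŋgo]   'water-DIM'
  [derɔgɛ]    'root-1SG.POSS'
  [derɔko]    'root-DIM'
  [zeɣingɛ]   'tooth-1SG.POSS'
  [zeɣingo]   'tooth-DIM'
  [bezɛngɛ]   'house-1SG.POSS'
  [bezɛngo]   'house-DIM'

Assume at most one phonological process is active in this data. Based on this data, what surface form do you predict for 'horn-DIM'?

[zilɛŋgo]

The DIM suffix surfaces as [-go] and [-ko], depending on the final segment of the stem.
The 1SG.POSS suffix, which begins with [g], is invariant after every stem; so [g] is not altered by any rule here.
The DIM suffix is therefore /-ko/ underlyingly, with post-nasal voicing: voiceless stops become voiced after a nasal.
After 'horn', which ends in a nasal, the suffix surfaces as [-go], giving [zilɛŋgo].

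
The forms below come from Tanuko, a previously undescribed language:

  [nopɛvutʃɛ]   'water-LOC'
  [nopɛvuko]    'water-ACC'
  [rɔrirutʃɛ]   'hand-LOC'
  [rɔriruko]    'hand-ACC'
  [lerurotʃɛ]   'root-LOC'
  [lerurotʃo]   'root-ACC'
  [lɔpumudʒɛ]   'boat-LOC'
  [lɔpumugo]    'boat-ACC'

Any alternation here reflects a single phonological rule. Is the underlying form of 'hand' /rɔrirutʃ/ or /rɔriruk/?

/rɔriruk/

The stem for 'hand' ends in [tʃ] in [rɔrirutʃɛ] but [k] in [rɔriruko].
The stem 'root' ([lerurotʃɛ], [lerurotʃo]) shows [tʃ] unchanged in both environments, so [tʃ] cannot be basic with [k] derived before the ACC suffix.
Therefore /k/ is basic and [tʃ] is derived by palatalization before a front vowel (/k/ and /g/ become palato-alveolar [tʃ] and [dʒ] before a front vowel).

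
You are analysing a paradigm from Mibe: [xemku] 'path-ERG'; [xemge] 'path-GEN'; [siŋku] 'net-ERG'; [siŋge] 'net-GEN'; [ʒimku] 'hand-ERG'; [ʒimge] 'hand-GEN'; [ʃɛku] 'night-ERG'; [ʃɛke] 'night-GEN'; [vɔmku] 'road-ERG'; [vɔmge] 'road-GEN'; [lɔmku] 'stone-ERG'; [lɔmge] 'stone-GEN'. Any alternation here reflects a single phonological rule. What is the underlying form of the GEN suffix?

/-ge/

The GEN suffix surfaces as [-ge] and [-ke], depending on the final segment of the stem.
The ERG suffix, which begins with [k], is invariant after every stem; so [k] is not altered by any rule here.
So the underlying form is /-ge/, and voiced stops become voiceless after a vowel.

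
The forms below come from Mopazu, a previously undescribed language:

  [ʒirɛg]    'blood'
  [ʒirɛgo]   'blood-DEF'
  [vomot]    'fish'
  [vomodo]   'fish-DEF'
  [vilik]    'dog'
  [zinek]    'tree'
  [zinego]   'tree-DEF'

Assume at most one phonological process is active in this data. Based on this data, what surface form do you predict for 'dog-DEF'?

[viligo]

In [zinek] and [zinego] the final segment of 'tree' alternates: [k] ~ [g].
The stem 'blood' ([ʒirɛg], [ʒirɛgo]) shows [g] unchanged in both environments, so [g] cannot be basic with [k] derived in isolation.
The underlying segment must be /k/; voiceless stops become voiced between vowels, yielding [g] there.
The one attested form of 'dog', [vilik], shows underlying /vilik/. Applying the same rule between vowels gives [viligo].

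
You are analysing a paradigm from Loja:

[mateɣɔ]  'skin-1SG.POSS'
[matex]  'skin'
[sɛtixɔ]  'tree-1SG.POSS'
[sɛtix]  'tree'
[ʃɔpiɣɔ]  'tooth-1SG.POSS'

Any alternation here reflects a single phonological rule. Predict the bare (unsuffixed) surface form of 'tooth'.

[ʃɔpix]

'skin' shows [ɣ] ~ [x] at the end of the stem ([mateɣɔ] vs [matex]).
But 'tree' keeps [x] in both environments ([sɛtixɔ], [sɛtix]), so there is no rule changing /x/ to [ɣ] before the 1SG.POSS suffix.
So /ɣ/ is underlying, and a rule of word-final obstruent devoicing — voiced obstruents become voiceless word-finally — gives [x].
From [ʃɔpiɣɔ] the stem 'tooth' is /ʃɔpiɣ/; word-finally this yields [ʃɔpix].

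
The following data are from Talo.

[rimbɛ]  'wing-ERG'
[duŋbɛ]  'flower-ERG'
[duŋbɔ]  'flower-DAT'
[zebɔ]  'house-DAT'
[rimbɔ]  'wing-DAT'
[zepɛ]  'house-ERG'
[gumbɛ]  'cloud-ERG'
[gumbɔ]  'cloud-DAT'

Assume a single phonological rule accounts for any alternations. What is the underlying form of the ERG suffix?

/-pɛ/

The ERG suffix surfaces as [-bɛ] and [-pɛ], depending on the final segment of the stem.
The DAT suffix, which begins with [b], is invariant after every stem; so [b] is not altered by any rule here.
The ERG suffix is therefore /-pɛ/ underlyingly, with post-nasal voicing: voiceless stops become voiced after a nasal.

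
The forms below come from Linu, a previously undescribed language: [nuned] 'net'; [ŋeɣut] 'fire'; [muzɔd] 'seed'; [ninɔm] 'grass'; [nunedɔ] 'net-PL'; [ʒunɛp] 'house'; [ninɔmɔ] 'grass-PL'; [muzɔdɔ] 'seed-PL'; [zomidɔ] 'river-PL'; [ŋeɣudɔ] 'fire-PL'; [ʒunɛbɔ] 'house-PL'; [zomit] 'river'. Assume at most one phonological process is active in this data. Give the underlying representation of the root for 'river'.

In [zomit] and [zomidɔ] the final segment of 'river' alternates: [t] ~ [d].
The stem 'seed' ([muzɔd], [muzɔdɔ]) shows [d] unchanged in both environments, so [d] cannot be basic with [t] derived in isolation.
So /t/ is underlying, and a rule of intervocalic voicing — voiceless stops become voiced between vowels — gives [d].
So 'river' = /zomit/.

/zomit/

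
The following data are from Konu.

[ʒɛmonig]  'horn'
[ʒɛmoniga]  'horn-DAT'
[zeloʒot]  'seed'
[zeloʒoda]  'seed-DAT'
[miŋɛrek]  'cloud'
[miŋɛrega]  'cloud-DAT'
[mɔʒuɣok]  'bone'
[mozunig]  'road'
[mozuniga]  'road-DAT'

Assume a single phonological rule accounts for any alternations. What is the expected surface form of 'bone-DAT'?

[mɔʒuɣoga]

'cloud' shows [k] ~ [g] at the end of the stem ([miŋɛrek] vs [miŋɛrega]).
The stem 'horn' ([ʒɛmonig], [ʒɛmoniga]) shows [g] unchanged in both environments, so [g] cannot be basic with [k] derived in isolation.
Therefore /k/ is basic and [g] is derived by intervocalic voicing (voiceless stops become voiced between vowels).
From [mɔʒuɣok] the stem 'bone' is /mɔʒuɣok/; between vowels this yields [mɔʒuɣoga].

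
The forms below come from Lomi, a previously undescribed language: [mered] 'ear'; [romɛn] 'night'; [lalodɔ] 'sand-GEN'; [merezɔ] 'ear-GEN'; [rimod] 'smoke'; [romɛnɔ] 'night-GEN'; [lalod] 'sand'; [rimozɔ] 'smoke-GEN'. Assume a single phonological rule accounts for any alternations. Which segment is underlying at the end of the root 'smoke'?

The root 'smoke' surfaces as [rimod] and [rimozɔ], with a stem-final [d] ~ [z] alternation.
If /d/ were underlying and a rule turned it into [z] before the GEN suffix, 'sand' would also alternate; but it has [d] in both [lalod] and [lalodɔ].
The alternation reflects word-final hardening: voiced fricatives become stops word-finally. /z/ is underlying.

/z/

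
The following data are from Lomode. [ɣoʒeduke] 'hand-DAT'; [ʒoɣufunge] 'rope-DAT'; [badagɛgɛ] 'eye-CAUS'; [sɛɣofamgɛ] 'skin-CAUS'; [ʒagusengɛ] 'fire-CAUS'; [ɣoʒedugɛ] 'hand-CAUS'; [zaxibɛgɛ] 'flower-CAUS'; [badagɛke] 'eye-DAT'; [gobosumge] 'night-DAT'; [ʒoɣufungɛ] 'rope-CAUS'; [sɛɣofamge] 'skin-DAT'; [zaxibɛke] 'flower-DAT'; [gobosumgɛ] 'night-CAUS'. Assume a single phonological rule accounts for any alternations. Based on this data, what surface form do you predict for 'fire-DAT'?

The DAT suffix surfaces as [-ge] and [-ke], depending on the final segment of the stem.
By contrast the CAUS suffix keeps its initial [g] throughout — that segment must be underlying.
The DAT suffix is therefore /-ke/ underlyingly, with post-nasal voicing: voiceless stops become voiced after a nasal.
After 'fire', which ends in a nasal, the suffix surfaces as [-ge], giving [ʒagusenge].

[ʒagusenge]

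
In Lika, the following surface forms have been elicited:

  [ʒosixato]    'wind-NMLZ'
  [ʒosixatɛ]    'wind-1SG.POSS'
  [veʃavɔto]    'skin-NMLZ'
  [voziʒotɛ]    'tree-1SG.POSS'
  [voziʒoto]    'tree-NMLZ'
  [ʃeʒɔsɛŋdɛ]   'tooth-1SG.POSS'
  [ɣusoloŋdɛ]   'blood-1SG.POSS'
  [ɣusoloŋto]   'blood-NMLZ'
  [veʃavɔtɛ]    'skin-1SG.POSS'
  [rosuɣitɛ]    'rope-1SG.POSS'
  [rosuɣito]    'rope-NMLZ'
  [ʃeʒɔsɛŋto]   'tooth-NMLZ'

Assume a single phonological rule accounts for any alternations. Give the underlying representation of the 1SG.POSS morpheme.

The 1SG.POSS morpheme has two allomorphs, [-dɛ] and [-tɛ].
The NMLZ suffix, which begins with [t], is invariant after every stem; so [t] is not altered by any rule here.
The 1SG.POSS suffix is therefore /-dɛ/ underlyingly, with post-vocalic devoicing: voiced stops become voiceless after a vowel.

/-dɛ/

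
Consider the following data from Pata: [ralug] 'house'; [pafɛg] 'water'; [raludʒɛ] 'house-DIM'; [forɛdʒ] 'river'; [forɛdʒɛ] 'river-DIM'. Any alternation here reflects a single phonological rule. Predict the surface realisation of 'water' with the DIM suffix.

'house' shows [dʒ] ~ [g] at the end of the stem ([raludʒɛ] vs [ralug]).
But 'river' keeps [dʒ] in both environments ([forɛdʒɛ], [forɛdʒ]), so there is no rule changing /dʒ/ to [g] in isolation.
So /g/ is underlying, and a rule of palatalization before a front vowel — /g/ becomes palato-alveolar [dʒ] before a front vowel — gives [dʒ].
From [pafɛg] the stem 'water' is /pafɛg/; before a front vowel this yields [pafɛdʒɛ].

[pafɛdʒɛ]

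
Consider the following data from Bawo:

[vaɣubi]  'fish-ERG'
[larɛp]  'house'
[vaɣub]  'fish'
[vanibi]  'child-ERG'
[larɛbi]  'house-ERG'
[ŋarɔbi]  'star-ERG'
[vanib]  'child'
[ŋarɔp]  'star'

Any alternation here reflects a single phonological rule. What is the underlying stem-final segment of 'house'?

/p/

The stem for 'house' ends in [b] in [larɛbi] but [p] in [larɛp].
If /b/ were underlying and a rule turned it into [p] in isolation, 'child' would also alternate; but it has [b] in both [vanibi] and [vanib].
The underlying segment must be /p/; voiceless stops become voiced between vowels, yielding [b] there.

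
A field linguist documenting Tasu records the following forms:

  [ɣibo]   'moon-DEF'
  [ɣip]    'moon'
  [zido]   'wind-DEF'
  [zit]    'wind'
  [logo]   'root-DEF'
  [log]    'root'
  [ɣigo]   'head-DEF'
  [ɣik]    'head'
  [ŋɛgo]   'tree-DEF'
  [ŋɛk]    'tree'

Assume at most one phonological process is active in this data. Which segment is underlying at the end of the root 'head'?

/k/

The stem for 'head' ends in [g] in [ɣigo] but [k] in [ɣik].
But 'root' keeps [g] in both environments ([logo], [log]), so there is no rule changing /g/ to [k] in isolation.
The alternation reflects intervocalic voicing: voiceless stops become voiced between vowels. /k/ is underlying.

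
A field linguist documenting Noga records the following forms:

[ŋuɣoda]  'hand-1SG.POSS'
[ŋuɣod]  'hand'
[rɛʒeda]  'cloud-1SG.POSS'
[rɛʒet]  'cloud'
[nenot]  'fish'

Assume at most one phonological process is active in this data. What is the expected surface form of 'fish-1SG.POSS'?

[nenoda]

In [rɛʒeda] and [rɛʒet] the final segment of 'cloud' alternates: [d] ~ [t].
Compare 'hand', with invariant [d] in [ŋuɣoda] and [ŋuɣod]: an analysis with underlying /d/ and a rule producing [t] in isolation would wrongly predict alternation here too.
So /t/ is underlying, and a rule of intervocalic voicing — voiceless stops become voiced between vowels — gives [d].
From [nenot] the stem 'fish' is /nenot/; between vowels this yields [nenoda].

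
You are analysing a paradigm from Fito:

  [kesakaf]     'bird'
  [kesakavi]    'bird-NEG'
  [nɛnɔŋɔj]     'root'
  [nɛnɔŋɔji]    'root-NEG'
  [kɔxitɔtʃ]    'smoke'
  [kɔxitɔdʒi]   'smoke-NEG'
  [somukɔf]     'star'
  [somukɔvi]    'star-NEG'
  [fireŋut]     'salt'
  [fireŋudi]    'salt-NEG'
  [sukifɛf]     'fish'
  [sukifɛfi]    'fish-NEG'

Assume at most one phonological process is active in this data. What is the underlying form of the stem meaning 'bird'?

/kesakav/

The stem for 'bird' ends in [f] in [kesakaf] but [v] in [kesakavi].
If /f/ were underlying and a rule turned it into [v] before the NEG suffix, 'fish' would also alternate; but it has [f] in both [sukifɛf] and [sukifɛfi].
So /v/ is underlying, and a rule of word-final obstruent devoicing — voiced obstruents become voiceless word-finally — gives [f].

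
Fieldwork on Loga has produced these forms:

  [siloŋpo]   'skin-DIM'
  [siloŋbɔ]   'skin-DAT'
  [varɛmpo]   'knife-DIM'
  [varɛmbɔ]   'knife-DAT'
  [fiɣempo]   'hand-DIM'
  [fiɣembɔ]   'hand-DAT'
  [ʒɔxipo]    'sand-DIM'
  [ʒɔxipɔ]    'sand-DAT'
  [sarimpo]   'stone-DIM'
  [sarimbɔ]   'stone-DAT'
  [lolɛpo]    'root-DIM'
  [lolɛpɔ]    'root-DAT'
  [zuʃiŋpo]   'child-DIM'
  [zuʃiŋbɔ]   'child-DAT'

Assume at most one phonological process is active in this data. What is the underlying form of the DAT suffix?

The DAT morpheme has two allomorphs, [-bɔ] and [-pɔ].
The DIM suffix, which begins with [p], is invariant after every stem; so [p] is not altered by any rule here.
So the underlying form is /-bɔ/, and voiced stops become voiceless after a vowel.

/-bɔ/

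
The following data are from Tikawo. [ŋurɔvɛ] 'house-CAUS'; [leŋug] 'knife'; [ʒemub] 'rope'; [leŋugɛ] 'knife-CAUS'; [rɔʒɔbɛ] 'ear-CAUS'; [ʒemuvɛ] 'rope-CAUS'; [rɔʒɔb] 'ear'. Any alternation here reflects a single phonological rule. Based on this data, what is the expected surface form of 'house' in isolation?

'rope' shows [v] ~ [b] at the end of the stem ([ʒemuvɛ] vs [ʒemub]).
But 'ear' keeps [b] in both environments ([rɔʒɔbɛ], [rɔʒɔb]), so there is no rule changing /b/ to [v] before the CAUS suffix.
So /v/ is underlying, and a rule of word-final hardening — voiced fricatives become stops word-finally — gives [b].
The one attested form of 'house', [ŋurɔvɛ], shows underlying /ŋurɔv/. Applying the same rule word-finally gives [ŋurɔb].

[ŋurɔb]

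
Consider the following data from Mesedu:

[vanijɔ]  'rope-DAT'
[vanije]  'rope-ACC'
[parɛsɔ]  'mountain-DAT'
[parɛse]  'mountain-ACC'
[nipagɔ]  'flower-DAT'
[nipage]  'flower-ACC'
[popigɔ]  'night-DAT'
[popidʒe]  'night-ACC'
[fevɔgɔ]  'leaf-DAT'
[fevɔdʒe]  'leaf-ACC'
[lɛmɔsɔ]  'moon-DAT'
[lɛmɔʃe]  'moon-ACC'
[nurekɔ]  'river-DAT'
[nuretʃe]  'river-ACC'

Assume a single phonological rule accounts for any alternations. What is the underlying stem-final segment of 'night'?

/dʒ/

In [popigɔ] and [popidʒe] the final segment of 'night' alternates: [g] ~ [dʒ].
If /g/ were underlying and a rule turned it into [dʒ] before the ACC suffix, 'flower' would also alternate; but it has [g] in both [nipagɔ] and [nipage].
So /dʒ/ is underlying, and a rule of depalatalization — palato-alveolar /tʃ/, /dʒ/ and /ʃ/ become [k], [g] and [s] when no front vowel follows — gives [g].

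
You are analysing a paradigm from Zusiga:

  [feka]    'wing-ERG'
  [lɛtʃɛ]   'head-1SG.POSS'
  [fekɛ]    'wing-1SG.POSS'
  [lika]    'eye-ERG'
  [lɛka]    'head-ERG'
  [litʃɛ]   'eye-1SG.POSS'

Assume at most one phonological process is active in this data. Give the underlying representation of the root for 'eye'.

/litʃ/

In [lika] and [litʃɛ] the final segment of 'eye' alternates: [k] ~ [tʃ].
If /k/ were underlying and a rule turned it into [tʃ] before the 1SG.POSS suffix, 'wing' would also alternate; but it has [k] in both [feka] and [fekɛ].
The underlying segment must be /tʃ/; palato-alveolar /tʃ/ becomes [k] when no front vowel follows, yielding [k] there.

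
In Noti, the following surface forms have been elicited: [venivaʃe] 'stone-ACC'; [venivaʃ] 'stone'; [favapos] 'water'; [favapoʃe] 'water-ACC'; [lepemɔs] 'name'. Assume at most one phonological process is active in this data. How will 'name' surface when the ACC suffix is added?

[lepemɔʃe]

The stem for 'water' ends in [ʃ] in [favapoʃe] but [s] in [favapos].
Compare 'stone', with invariant [ʃ] in [venivaʃe] and [venivaʃ]: an analysis with underlying /ʃ/ and a rule producing [s] in isolation would wrongly predict alternation here too.
Therefore /s/ is basic and [ʃ] is derived by palatalization before a front vowel (/s/ becomes palato-alveolar [ʃ] before a front vowel).
From [lepemɔs] the stem 'name' is /lepemɔs/; before a front vowel this yields [lepemɔʃe].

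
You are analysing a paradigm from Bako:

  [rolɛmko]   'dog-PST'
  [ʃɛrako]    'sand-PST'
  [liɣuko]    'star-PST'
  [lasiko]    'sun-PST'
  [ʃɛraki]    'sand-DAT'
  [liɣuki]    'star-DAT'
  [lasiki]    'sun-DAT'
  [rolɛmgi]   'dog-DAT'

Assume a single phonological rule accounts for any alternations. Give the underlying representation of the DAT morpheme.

/-gi/

The DAT morpheme has two allomorphs, [-gi] and [-ki].
By contrast the PST suffix keeps its initial [k] throughout — that segment must be underlying.
The DAT suffix is therefore /-gi/ underlyingly, with post-vocalic devoicing: voiced stops become voiceless after a vowel.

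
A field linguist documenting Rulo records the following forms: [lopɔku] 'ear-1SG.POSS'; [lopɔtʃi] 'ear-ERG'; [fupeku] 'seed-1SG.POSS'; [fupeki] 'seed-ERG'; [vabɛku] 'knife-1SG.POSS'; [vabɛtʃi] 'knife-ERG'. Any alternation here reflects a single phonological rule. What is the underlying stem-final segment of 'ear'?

The stem for 'ear' ends in [k] in [lopɔku] but [tʃ] in [lopɔtʃi].
The stem 'seed' ([fupeku], [fupeki]) shows [k] unchanged in both environments, so [k] cannot be basic with [tʃ] derived before the ERG suffix.
Therefore /tʃ/ is basic and [k] is derived by depalatalization (palato-alveolar /tʃ/ becomes [k] when no front vowel follows).

/tʃ/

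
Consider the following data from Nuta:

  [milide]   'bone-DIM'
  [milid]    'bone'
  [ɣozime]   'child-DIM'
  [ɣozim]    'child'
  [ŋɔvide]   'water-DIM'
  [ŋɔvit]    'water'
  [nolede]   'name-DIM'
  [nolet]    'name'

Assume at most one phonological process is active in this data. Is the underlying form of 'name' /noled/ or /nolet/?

/nolet/

In [nolede] and [nolet] the final segment of 'name' alternates: [d] ~ [t].
Compare 'bone', with invariant [d] in [milide] and [milid]: an analysis with underlying /d/ and a rule producing [t] in isolation would wrongly predict alternation here too.
Therefore /t/ is basic and [d] is derived by intervocalic voicing (voiceless stops become voiced between vowels).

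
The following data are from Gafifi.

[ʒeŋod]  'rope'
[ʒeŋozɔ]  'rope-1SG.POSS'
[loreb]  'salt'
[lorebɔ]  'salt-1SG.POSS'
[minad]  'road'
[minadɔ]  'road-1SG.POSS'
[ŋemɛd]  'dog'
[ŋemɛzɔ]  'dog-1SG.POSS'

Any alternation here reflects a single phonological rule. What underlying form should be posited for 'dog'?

/ŋemɛz/

In [ŋemɛd] and [ŋemɛzɔ] the final segment of 'dog' alternates: [d] ~ [z].
Compare 'road', with invariant [d] in [minad] and [minadɔ]: an analysis with underlying /d/ and a rule producing [z] before the 1SG.POSS suffix would wrongly predict alternation here too.
So /z/ is underlying, and a rule of word-final hardening — voiced fricatives become stops word-finally — gives [d].
The underlying form of 'dog' is therefore /ŋemɛz/.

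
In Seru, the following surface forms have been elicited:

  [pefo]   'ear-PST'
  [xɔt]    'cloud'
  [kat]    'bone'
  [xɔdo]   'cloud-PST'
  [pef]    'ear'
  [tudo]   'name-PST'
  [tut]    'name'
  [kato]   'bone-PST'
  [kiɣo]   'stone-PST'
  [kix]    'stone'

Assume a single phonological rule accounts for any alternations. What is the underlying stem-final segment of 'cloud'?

In [xɔt] and [xɔdo] the final segment of 'cloud' alternates: [t] ~ [d].
Compare 'bone', with invariant [t] in [kat] and [kato]: an analysis with underlying /t/ and a rule producing [d] before the PST suffix would wrongly predict alternation here too.
The underlying segment must be /d/; voiced obstruents become voiceless word-finally, yielding [t] there.

/d/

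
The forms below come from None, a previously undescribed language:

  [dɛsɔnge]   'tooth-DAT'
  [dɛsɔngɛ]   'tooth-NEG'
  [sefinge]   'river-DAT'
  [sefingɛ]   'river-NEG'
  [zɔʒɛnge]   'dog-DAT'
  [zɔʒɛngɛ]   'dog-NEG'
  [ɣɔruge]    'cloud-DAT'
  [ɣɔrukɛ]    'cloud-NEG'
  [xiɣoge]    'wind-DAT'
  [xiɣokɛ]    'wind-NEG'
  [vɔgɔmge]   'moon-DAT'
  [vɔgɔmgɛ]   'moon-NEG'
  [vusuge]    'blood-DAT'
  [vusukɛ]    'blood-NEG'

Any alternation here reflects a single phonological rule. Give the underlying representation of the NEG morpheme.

/-kɛ/

The NEG suffix surfaces as [-gɛ] and [-kɛ], depending on the final segment of the stem.
The DAT suffix, which begins with [g], is invariant after every stem; so [g] is not altered by any rule here.
So the underlying form is /-kɛ/, and voiceless stops become voiced after a nasal.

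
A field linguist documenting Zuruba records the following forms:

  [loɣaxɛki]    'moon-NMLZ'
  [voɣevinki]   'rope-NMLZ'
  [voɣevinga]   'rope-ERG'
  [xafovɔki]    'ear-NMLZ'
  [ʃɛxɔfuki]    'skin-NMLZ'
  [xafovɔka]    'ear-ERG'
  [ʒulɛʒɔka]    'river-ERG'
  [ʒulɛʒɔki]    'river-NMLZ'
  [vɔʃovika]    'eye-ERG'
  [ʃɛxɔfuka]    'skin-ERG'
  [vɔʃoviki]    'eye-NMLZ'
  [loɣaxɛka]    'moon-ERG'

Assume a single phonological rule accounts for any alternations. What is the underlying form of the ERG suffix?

The ERG morpheme has two allomorphs, [-ga] and [-ka].
By contrast the NMLZ suffix keeps its initial [k] throughout — that segment must be underlying.
The ERG suffix is therefore /-ga/ underlyingly, with post-vocalic devoicing: voiced stops become voiceless after a vowel.

/-ga/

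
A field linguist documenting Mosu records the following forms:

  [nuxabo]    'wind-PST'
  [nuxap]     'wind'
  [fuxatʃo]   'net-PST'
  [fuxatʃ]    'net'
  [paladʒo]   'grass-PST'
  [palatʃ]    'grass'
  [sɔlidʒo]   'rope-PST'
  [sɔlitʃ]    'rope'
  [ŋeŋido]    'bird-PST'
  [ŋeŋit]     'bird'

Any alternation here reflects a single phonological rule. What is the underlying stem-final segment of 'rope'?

/dʒ/

The stem for 'rope' ends in [dʒ] in [sɔlidʒo] but [tʃ] in [sɔlitʃ].
Compare 'net', with invariant [tʃ] in [fuxatʃo] and [fuxatʃ]: an analysis with underlying /tʃ/ and a rule producing [dʒ] before the PST suffix would wrongly predict alternation here too.
Therefore /dʒ/ is basic and [tʃ] is derived by word-final obstruent devoicing (voiced obstruents become voiceless word-finally).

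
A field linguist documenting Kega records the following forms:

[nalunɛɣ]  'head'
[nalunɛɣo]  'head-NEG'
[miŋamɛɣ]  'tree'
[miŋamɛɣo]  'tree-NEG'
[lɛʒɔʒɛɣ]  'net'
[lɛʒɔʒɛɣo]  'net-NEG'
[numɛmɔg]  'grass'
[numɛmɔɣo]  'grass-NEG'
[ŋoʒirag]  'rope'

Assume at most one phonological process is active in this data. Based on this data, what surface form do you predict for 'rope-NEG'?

The stem for 'grass' ends in [g] in [numɛmɔg] but [ɣ] in [numɛmɔɣo].
The stem 'tree' ([miŋamɛɣ], [miŋamɛɣo]) shows [ɣ] unchanged in both environments, so [ɣ] cannot be basic with [g] derived in isolation.
So /g/ is underlying, and a rule of intervocalic spirantization — voiced stops become fricatives between vowels — gives [ɣ].
From [ŋoʒirag] the stem 'rope' is /ŋoʒirag/; between vowels this yields [ŋoʒiraɣo].

[ŋoʒiraɣo]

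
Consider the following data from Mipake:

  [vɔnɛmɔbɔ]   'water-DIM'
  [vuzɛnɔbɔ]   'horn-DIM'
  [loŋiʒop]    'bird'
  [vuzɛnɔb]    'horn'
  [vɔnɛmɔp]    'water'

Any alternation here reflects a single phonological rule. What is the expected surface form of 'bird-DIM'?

[loŋiʒobɔ]

'water' shows [p] ~ [b] at the end of the stem ([vɔnɛmɔp] vs [vɔnɛmɔbɔ]).
The stem 'horn' ([vuzɛnɔb], [vuzɛnɔbɔ]) shows [b] unchanged in both environments, so [b] cannot be basic with [p] derived in isolation.
So /p/ is underlying, and a rule of intervocalic voicing — voiceless stops become voiced between vowels — gives [b].
The one attested form of 'bird', [loŋiʒop], shows underlying /loŋiʒop/. Applying the same rule between vowels gives [loŋiʒobɔ].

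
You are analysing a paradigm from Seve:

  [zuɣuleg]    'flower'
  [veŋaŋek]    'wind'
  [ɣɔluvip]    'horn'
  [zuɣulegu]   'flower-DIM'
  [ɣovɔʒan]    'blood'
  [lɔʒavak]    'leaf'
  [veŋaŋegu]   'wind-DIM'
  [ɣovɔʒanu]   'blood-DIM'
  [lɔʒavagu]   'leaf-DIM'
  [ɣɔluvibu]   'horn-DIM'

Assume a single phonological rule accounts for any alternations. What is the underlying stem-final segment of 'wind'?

/k/

In [veŋaŋegu] and [veŋaŋek] the final segment of 'wind' alternates: [g] ~ [k].
If /g/ were underlying and a rule turned it into [k] in isolation, 'flower' would also alternate; but it has [g] in both [zuɣulegu] and [zuɣuleg].
The alternation reflects intervocalic voicing: voiceless stops become voiced between vowels. /k/ is underlying.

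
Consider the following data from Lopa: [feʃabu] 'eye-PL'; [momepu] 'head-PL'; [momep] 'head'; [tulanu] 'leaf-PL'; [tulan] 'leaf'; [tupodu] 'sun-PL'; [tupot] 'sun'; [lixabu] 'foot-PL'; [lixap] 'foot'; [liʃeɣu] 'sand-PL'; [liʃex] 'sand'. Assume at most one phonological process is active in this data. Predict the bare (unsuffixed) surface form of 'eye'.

In [lixabu] and [lixap] the final segment of 'foot' alternates: [b] ~ [p].
But 'head' keeps [p] in both environments ([momepu], [momep]), so there is no rule changing /p/ to [b] before the PL suffix.
The underlying segment must be /b/; voiced obstruents become voiceless word-finally, yielding [p] there.
From [feʃabu] the stem 'eye' is /feʃab/; word-finally this yields [feʃap].

[feʃap]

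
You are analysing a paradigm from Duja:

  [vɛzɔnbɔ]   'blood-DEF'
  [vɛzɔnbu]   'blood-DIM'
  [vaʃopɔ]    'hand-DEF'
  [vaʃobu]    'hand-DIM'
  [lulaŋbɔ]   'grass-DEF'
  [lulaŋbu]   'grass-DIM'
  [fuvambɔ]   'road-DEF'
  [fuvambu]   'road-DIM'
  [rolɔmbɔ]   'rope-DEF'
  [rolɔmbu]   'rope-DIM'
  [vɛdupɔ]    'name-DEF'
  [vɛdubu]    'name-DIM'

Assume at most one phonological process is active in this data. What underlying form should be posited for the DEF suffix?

/-pɔ/

The DEF suffix surfaces as [-bɔ] and [-pɔ], depending on the final segment of the stem.
The DIM suffix, which begins with [b], is invariant after every stem; so [b] is not altered by any rule here.
The DEF suffix is therefore /-pɔ/ underlyingly, with post-nasal voicing: voiceless stops become voiced after a nasal.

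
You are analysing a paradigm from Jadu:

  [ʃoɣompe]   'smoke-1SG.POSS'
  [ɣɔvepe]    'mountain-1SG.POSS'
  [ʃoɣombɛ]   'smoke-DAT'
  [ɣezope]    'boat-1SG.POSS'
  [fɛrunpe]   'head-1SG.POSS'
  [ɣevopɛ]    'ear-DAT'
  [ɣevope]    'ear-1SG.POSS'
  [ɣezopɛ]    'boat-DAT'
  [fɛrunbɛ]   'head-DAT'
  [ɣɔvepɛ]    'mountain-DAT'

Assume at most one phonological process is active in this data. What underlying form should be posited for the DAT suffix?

/-bɛ/

The DAT suffix surfaces as [-bɛ] and [-pɛ], depending on the final segment of the stem.
The 1SG.POSS suffix, which begins with [p], is invariant after every stem; so [p] is not altered by any rule here.
So the underlying form is /-bɛ/, and voiced stops become voiceless after a vowel.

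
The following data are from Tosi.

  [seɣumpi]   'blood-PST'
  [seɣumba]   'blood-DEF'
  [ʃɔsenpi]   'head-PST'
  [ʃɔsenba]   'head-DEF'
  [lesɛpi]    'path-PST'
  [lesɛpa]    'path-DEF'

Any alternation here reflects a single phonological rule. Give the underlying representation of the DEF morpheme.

/-ba/

The DEF suffix surfaces as [-ba] and [-pa], depending on the final segment of the stem.
The PST suffix, which begins with [p], is invariant after every stem; so [p] is not altered by any rule here.
The DEF suffix is therefore /-ba/ underlyingly, with post-vocalic devoicing: voiced stops become voiceless after a vowel.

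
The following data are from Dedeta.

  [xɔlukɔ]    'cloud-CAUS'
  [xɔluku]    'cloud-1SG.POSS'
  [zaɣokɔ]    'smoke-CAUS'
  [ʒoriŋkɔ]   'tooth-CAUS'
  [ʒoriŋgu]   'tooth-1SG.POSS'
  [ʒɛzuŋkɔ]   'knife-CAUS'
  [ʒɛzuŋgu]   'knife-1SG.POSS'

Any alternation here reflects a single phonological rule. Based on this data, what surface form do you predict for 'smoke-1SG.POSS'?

[zaɣoku]

The 1SG.POSS morpheme has two allomorphs, [-gu] and [-ku].
By contrast the CAUS suffix keeps its initial [k] throughout — that segment must be underlying.
So the underlying form is /-gu/, and voiced stops become voiceless after a vowel.
After 'smoke', which ends in a vowel, the suffix surfaces as [-ku], giving [zaɣoku].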